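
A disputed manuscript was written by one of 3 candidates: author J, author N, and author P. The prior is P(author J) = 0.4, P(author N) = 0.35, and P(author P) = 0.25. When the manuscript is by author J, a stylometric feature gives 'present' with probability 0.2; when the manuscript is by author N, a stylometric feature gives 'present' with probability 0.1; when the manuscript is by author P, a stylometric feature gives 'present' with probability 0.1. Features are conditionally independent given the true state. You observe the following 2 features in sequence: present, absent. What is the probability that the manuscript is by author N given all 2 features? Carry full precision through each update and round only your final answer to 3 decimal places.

Each posterior becomes the prior for the next update.
After 'present': normaliser = 0.2·0.4000 + 0.1·0.3500 + 0.1·0.2500; P(author J) ≈ 0.5714, P(author N) ≈ 0.2500, P(author P) ≈ 0.1786
After 'absent': normaliser = 0.8·0.5714 + 0.9·0.2500 + 0.9·0.1786; P(author J) ≈ 0.5424, P(author N) ≈ 0.2669, P(author P) ≈ 0.1907

0.267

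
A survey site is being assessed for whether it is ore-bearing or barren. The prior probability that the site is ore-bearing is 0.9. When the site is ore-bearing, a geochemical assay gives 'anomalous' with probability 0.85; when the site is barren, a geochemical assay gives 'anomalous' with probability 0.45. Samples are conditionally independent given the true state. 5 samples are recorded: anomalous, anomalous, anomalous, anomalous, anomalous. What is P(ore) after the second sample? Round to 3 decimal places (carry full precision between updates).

0.970

After 'anomalous': P(ore) = 0.85·0.9000 / (0.85·0.9000 + 0.45·0.1000) ≈ 0.9444
After 'anomalous': P(ore) = 0.85·0.9444 / (0.85·0.9444 + 0.45·0.0556) ≈ 0.9698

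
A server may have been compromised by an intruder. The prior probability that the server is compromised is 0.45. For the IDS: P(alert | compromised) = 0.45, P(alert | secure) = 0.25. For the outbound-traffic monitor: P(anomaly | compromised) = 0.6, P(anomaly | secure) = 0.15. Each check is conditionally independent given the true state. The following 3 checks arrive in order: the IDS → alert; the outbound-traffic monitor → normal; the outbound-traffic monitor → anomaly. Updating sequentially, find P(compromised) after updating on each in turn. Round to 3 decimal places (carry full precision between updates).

After the IDS='alert': P(compromised) = 0.45·0.4500 / (0.45·0.4500 + 0.25·0.5500) ≈ 0.5956
After the outbound-traffic monitor='normal': P(compromised) = 0.4·0.5956 / (0.4·0.5956 + 0.85·0.4044) ≈ 0.4093
After the outbound-traffic monitor='anomaly': P(compromised) = 0.6·0.4093 / (0.6·0.4093 + 0.15·0.5907) ≈ 0.7349

0.735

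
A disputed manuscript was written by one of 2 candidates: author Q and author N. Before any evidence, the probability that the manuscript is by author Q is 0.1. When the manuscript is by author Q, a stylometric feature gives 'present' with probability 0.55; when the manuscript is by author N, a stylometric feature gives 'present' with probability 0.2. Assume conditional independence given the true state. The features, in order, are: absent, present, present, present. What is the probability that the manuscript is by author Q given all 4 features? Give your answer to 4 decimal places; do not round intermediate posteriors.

0.5652

After 'absent': P(author Q) = 0.45·0.1000 / (0.45·0.1000 + 0.8·0.9000) ≈ 0.0588
After 'present': P(author Q) = 0.55·0.0588 / (0.55·0.0588 + 0.2·0.9412) ≈ 0.1467
After 'present': P(author Q) = 0.55·0.1467 / (0.55·0.1467 + 0.2·0.8533) ≈ 0.3210
After 'present': P(author Q) = 0.55·0.3210 / (0.55·0.3210 + 0.2·0.6790) ≈ 0.5652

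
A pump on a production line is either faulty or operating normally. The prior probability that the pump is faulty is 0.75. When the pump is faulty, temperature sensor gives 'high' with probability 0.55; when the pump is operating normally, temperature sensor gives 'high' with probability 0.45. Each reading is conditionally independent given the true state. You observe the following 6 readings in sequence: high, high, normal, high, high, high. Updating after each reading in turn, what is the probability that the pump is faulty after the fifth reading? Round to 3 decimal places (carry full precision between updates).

After 'high': P(faulty) = 0.55·0.7500 / (0.55·0.7500 + 0.45·0.2500) ≈ 0.7857
After 'high': P(faulty) = 0.55·0.7857 / (0.55·0.7857 + 0.45·0.2143) ≈ 0.8176
After 'normal': P(faulty) = 0.45·0.8176 / (0.45·0.8176 + 0.55·0.1824) ≈ 0.7857
After 'high': P(faulty) = 0.55·0.7857 / (0.55·0.7857 + 0.45·0.2143) ≈ 0.8176
After 'high': P(faulty) = 0.55·0.8176 / (0.55·0.8176 + 0.45·0.1824) ≈ 0.8456

0.846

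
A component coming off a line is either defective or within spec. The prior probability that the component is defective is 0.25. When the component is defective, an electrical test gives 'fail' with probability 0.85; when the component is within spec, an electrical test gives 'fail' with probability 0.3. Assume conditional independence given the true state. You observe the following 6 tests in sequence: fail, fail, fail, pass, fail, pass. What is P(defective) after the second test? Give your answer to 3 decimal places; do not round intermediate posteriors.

0.728

After 'fail': P(defective) = 0.85·0.2500 / (0.85·0.2500 + 0.3·0.7500) ≈ 0.4857
After 'fail': P(defective) = 0.85·0.4857 / (0.85·0.4857 + 0.3·0.5143) ≈ 0.7280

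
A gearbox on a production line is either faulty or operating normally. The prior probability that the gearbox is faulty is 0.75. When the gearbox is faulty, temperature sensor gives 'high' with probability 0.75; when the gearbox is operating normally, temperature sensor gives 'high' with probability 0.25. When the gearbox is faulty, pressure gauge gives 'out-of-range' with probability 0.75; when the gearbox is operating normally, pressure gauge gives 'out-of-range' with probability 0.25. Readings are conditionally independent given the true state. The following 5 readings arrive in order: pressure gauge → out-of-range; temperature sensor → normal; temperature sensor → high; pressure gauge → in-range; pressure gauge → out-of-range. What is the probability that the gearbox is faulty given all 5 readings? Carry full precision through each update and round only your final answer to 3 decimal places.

0.900

After pressure gauge='out-of-range': P(faulty) = 0.75·0.7500 / (0.75·0.7500 + 0.25·0.2500) ≈ 0.9000
After temperature sensor='normal': P(faulty) = 0.25·0.9000 / (0.25·0.9000 + 0.75·0.1000) ≈ 0.7500
After temperature sensor='high': P(faulty) = 0.75·0.7500 / (0.75·0.7500 + 0.25·0.2500) ≈ 0.9000
After pressure gauge='in-range': P(faulty) = 0.25·0.9000 / (0.25·0.9000 + 0.75·0.1000) ≈ 0.7500
After pressure gauge='out-of-range': P(faulty) = 0.75·0.7500 / (0.75·0.7500 + 0.25·0.2500) ≈ 0.9000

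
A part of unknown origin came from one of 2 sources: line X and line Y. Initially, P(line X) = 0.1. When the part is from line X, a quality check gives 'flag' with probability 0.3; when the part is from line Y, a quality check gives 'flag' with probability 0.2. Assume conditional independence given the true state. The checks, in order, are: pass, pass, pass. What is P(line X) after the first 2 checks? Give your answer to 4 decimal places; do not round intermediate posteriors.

0.0784

After 'pass': P(line X) = 0.7·0.1000 / (0.7·0.1000 + 0.8·0.9000) ≈ 0.0886
After 'pass': P(line X) = 0.7·0.0886 / (0.7·0.0886 + 0.8·0.9114) ≈ 0.0784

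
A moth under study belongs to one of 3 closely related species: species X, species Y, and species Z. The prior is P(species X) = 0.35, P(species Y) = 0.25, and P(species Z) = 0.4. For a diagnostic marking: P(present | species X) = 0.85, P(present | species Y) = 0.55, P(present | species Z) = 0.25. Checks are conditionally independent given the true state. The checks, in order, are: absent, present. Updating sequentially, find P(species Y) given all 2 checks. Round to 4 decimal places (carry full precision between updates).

After 'absent': normaliser = 0.15·0.3500 + 0.45·0.2500 + 0.75·0.4000; P(species X) ≈ 0.1129, P(species Y) ≈ 0.2419, P(species Z) ≈ 0.6452
After 'present': normaliser = 0.85·0.1129 + 0.55·0.2419 + 0.25·0.6452; P(species X) ≈ 0.2459, P(species Y) ≈ 0.3409, P(species Z) ≈ 0.4132

0.3409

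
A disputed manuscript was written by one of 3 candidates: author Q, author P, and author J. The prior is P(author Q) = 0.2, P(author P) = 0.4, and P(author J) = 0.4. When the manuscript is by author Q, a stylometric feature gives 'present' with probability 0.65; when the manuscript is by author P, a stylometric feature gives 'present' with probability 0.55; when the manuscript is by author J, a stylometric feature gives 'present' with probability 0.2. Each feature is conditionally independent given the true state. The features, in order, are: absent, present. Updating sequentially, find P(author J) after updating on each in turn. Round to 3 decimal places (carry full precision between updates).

After 'absent': normaliser = 0.35·0.2000 + 0.45·0.4000 + 0.8·0.4000; P(author Q) ≈ 0.1228, P(author P) ≈ 0.3158, P(author J) ≈ 0.5614
After 'present': normaliser = 0.65·0.1228 + 0.55·0.3158 + 0.2·0.5614; P(author Q) ≈ 0.2182, P(author P) ≈ 0.4748, P(author J) ≈ 0.3070

0.307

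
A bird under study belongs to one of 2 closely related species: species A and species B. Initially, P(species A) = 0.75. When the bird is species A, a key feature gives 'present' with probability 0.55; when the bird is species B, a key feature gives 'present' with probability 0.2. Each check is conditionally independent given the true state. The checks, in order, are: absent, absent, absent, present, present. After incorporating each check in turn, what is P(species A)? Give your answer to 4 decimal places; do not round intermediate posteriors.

0.8015

Each posterior becomes the prior for the next update.
After 'absent': P(species A) = 0.45·0.7500 / (0.45·0.7500 + 0.8·0.2500) ≈ 0.6279
After 'absent': P(species A) = 0.45·0.6279 / (0.45·0.6279 + 0.8·0.3721) ≈ 0.4870
After 'absent': P(species A) = 0.45·0.4870 / (0.45·0.4870 + 0.8·0.5130) ≈ 0.3481
After 'present': P(species A) = 0.55·0.3481 / (0.55·0.3481 + 0.2·0.6519) ≈ 0.5949
After 'present': P(species A) = 0.55·0.5949 / (0.55·0.5949 + 0.2·0.4051) ≈ 0.8015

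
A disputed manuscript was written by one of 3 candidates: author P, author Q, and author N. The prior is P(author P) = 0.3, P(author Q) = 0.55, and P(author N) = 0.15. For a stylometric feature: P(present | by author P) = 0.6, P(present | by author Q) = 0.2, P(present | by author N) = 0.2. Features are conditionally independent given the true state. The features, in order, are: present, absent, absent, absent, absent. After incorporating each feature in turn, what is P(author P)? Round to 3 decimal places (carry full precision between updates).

After 'present': normaliser = 0.6·0.3000 + 0.2·0.5500 + 0.2·0.1500; P(author P) ≈ 0.5625, P(author Q) ≈ 0.3438, P(author N) ≈ 0.0938
After 'absent': normaliser = 0.4·0.5625 + 0.8·0.3438 + 0.8·0.0938; P(author P) ≈ 0.3913, P(author Q) ≈ 0.4783, P(author N) ≈ 0.1304
After 'absent': normaliser = 0.4·0.3913 + 0.8·0.4783 + 0.8·0.1304; P(author P) ≈ 0.2432, P(author Q) ≈ 0.5946, P(author N) ≈ 0.1622
After 'absent': normaliser = 0.4·0.2432 + 0.8·0.5946 + 0.8·0.1622; P(author P) ≈ 0.1385, P(author Q) ≈ 0.6769, P(author N) ≈ 0.1846
After 'absent': normaliser = 0.4·0.1385 + 0.8·0.6769 + 0.8·0.1846; P(author P) ≈ 0.0744, P(author Q) ≈ 0.7273, P(author N) ≈ 0.1983

0.074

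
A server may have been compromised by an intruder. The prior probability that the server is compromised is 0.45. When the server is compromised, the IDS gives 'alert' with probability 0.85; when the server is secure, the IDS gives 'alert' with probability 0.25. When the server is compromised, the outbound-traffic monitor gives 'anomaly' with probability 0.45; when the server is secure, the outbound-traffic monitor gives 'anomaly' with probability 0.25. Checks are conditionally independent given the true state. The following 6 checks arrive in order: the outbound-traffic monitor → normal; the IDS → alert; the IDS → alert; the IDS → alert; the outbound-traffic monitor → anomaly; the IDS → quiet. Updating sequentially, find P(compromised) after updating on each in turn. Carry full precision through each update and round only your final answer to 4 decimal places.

After the outbound-traffic monitor='normal': P(compromised) = 0.55·0.4500 / (0.55·0.4500 + 0.75·0.5500) ≈ 0.3750
After the IDS='alert': P(compromised) = 0.85·0.3750 / (0.85·0.3750 + 0.25·0.6250) ≈ 0.6711
After the IDS='alert': P(compromised) = 0.85·0.6711 / (0.85·0.6711 + 0.25·0.3289) ≈ 0.8740
After the IDS='alert': P(compromised) = 0.85·0.8740 / (0.85·0.8740 + 0.25·0.1260) ≈ 0.9593
After the outbound-traffic monitor='anomaly': P(compromised) = 0.45·0.9593 / (0.45·0.9593 + 0.25·0.0407) ≈ 0.9770
After the IDS='quiet': P(compromised) = 0.15·0.9770 / (0.15·0.9770 + 0.75·0.0230) ≈ 0.8946

0.8946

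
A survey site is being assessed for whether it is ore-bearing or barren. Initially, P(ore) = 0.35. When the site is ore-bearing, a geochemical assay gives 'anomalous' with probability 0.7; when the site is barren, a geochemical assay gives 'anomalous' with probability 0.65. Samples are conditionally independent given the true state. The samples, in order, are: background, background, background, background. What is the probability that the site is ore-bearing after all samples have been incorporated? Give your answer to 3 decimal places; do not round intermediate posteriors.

0.225

After 'background': P(ore) = 0.3·0.3500 / (0.3·0.3500 + 0.35·0.6500) ≈ 0.3158
After 'background': P(ore) = 0.3·0.3158 / (0.3·0.3158 + 0.35·0.6842) ≈ 0.2835
After 'background': P(ore) = 0.3·0.2835 / (0.3·0.2835 + 0.35·0.7165) ≈ 0.2532
After 'background': P(ore) = 0.3·0.2532 / (0.3·0.2532 + 0.35·0.7468) ≈ 0.2252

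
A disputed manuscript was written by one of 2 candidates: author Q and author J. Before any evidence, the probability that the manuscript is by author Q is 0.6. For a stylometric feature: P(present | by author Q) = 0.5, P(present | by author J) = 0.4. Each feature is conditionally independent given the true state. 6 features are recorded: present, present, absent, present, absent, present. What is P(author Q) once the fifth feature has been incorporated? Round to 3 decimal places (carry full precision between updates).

0.670

After 'present': P(author Q) = 0.5·0.6000 / (0.5·0.6000 + 0.4·0.4000) ≈ 0.6522
After 'present': P(author Q) = 0.5·0.6522 / (0.5·0.6522 + 0.4·0.3478) ≈ 0.7009
After 'absent': P(author Q) = 0.5·0.7009 / (0.5·0.7009 + 0.6·0.2991) ≈ 0.6614
After 'present': P(author Q) = 0.5·0.6614 / (0.5·0.6614 + 0.4·0.3386) ≈ 0.7094
After 'absent': P(author Q) = 0.5·0.7094 / (0.5·0.7094 + 0.6·0.2906) ≈ 0.6705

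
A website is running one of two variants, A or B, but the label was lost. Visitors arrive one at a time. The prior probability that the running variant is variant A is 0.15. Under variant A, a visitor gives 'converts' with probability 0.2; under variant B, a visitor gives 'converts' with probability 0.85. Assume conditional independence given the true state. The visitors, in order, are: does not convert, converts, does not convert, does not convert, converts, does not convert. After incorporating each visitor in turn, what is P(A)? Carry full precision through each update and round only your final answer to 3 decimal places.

After 'does not convert': P(A) = 0.8·0.1500 / (0.8·0.1500 + 0.15·0.8500) ≈ 0.4848
After 'converts': P(A) = 0.2·0.4848 / (0.2·0.4848 + 0.85·0.5152) ≈ 0.1813
After 'does not convert': P(A) = 0.8·0.1813 / (0.8·0.1813 + 0.15·0.8187) ≈ 0.5415
After 'does not convert': P(A) = 0.8·0.5415 / (0.8·0.5415 + 0.15·0.4585) ≈ 0.8630
After 'converts': P(A) = 0.2·0.8630 / (0.2·0.8630 + 0.85·0.1370) ≈ 0.5971
After 'does not convert': P(A) = 0.8·0.5971 / (0.8·0.5971 + 0.15·0.4029) ≈ 0.8877

0.888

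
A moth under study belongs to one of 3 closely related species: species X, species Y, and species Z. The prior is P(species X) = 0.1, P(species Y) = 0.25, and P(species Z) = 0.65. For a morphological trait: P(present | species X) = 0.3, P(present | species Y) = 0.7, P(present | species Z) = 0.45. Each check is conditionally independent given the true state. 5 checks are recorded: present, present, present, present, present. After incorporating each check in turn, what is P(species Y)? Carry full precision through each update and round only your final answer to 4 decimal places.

0.7744

Each posterior becomes the prior for the next update.
After 'present': normaliser = 0.3·0.1000 + 0.7·0.2500 + 0.45·0.6500; P(species X) ≈ 0.0603, P(species Y) ≈ 0.3518, P(species Z) ≈ 0.5879
After 'present': normaliser = 0.3·0.0603 + 0.7·0.3518 + 0.45·0.5879; P(species X) ≈ 0.0342, P(species Y) ≈ 0.4656, P(species Z) ≈ 0.5002
After 'present': normaliser = 0.3·0.0342 + 0.7·0.4656 + 0.45·0.5002; P(species X) ≈ 0.0183, P(species Y) ≈ 0.5806, P(species Z) ≈ 0.4011
After 'present': normaliser = 0.3·0.0183 + 0.7·0.5806 + 0.45·0.4011; P(species X) ≈ 0.0093, P(species Y) ≈ 0.6861, P(species Z) ≈ 0.3047
After 'present': normaliser = 0.3·0.0093 + 0.7·0.6861 + 0.45·0.3047; P(species X) ≈ 0.0045, P(species Y) ≈ 0.7744, P(species Z) ≈ 0.2211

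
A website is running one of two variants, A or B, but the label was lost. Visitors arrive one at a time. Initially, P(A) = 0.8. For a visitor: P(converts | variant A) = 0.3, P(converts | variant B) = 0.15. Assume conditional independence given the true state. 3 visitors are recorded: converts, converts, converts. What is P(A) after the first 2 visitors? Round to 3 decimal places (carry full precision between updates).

0.941

After 'converts': P(A) = 0.3·0.8000 / (0.3·0.8000 + 0.15·0.2000) ≈ 0.8889
After 'converts': P(A) = 0.3·0.8889 / (0.3·0.8889 + 0.15·0.1111) ≈ 0.9412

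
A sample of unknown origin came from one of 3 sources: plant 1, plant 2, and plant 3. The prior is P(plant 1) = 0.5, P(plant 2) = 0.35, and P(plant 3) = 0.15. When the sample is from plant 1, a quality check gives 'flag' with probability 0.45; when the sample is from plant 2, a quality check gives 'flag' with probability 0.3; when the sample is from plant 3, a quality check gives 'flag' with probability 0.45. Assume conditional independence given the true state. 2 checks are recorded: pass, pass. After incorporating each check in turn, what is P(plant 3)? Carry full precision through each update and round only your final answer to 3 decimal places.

0.123

Each posterior becomes the prior for the next update.
After 'pass': normaliser = 0.55·0.5000 + 0.7·0.3500 + 0.55·0.1500; P(plant 1) ≈ 0.4564, P(plant 2) ≈ 0.4066, P(plant 3) ≈ 0.1369
After 'pass': normaliser = 0.55·0.4564 + 0.7·0.4066 + 0.55·0.1369; P(plant 1) ≈ 0.4109, P(plant 2) ≈ 0.4659, P(plant 3) ≈ 0.1233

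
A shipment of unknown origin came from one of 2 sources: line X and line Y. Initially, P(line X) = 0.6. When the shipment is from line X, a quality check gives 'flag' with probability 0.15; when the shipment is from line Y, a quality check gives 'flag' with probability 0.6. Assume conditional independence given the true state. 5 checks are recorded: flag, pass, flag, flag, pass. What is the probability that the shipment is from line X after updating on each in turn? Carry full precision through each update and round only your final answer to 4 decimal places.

0.0957

After 'flag': P(line X) = 0.15·0.6000 / (0.15·0.6000 + 0.6·0.4000) ≈ 0.2727
After 'pass': P(line X) = 0.85·0.2727 / (0.85·0.2727 + 0.4·0.7273) ≈ 0.4435
After 'flag': P(line X) = 0.15·0.4435 / (0.15·0.4435 + 0.6·0.5565) ≈ 0.1661
After 'flag': P(line X) = 0.15·0.1661 / (0.15·0.1661 + 0.6·0.8339) ≈ 0.0474
After 'pass': P(line X) = 0.85·0.0474 / (0.85·0.0474 + 0.4·0.9526) ≈ 0.0957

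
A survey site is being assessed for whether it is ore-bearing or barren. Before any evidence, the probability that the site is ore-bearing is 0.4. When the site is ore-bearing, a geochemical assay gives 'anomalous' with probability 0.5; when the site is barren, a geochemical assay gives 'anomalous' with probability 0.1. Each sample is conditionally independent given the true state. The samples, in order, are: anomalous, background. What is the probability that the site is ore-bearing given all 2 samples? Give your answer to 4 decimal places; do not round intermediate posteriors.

After 'anomalous': P(ore) = 0.5·0.4000 / (0.5·0.4000 + 0.1·0.6000) ≈ 0.7692
After 'background': P(ore) = 0.5·0.7692 / (0.5·0.7692 + 0.9·0.2308) ≈ 0.6494

0.6494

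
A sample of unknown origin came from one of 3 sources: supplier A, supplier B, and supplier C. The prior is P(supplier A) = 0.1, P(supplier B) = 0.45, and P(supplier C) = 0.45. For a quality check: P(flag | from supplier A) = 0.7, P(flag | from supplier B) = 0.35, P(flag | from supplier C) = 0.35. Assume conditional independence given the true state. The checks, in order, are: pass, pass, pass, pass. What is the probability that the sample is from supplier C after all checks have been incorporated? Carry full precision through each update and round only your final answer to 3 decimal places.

0.497

After 'pass': normaliser = 0.3·0.1000 + 0.65·0.4500 + 0.65·0.4500; P(supplier A) ≈ 0.0488, P(supplier B) ≈ 0.4756, P(supplier C) ≈ 0.4756
After 'pass': normaliser = 0.3·0.0488 + 0.65·0.4756 + 0.65·0.4756; P(supplier A) ≈ 0.0231, P(supplier B) ≈ 0.4884, P(supplier C) ≈ 0.4884
After 'pass': normaliser = 0.3·0.0231 + 0.65·0.4884 + 0.65·0.4884; P(supplier A) ≈ 0.0108, P(supplier B) ≈ 0.4946, P(supplier C) ≈ 0.4946
After 'pass': normaliser = 0.3·0.0108 + 0.65·0.4946 + 0.65·0.4946; P(supplier A) ≈ 0.0050, P(supplier B) ≈ 0.4975, P(supplier C) ≈ 0.4975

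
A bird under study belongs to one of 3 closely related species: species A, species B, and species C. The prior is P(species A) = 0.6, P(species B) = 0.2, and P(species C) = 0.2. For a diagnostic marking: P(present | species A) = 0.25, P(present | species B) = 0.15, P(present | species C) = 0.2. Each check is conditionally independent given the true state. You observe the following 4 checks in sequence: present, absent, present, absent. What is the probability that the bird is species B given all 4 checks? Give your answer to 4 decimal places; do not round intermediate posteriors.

After 'present': normaliser = 0.25·0.6000 + 0.15·0.2000 + 0.2·0.2000; P(species A) ≈ 0.6818, P(species B) ≈ 0.1364, P(species C) ≈ 0.1818
After 'absent': normaliser = 0.75·0.6818 + 0.85·0.1364 + 0.8·0.1818; P(species A) ≈ 0.6618, P(species B) ≈ 0.1500, P(species C) ≈ 0.1882
After 'present': normaliser = 0.25·0.6618 + 0.15·0.1500 + 0.2·0.1882; P(species A) ≈ 0.7334, P(species B) ≈ 0.0997, P(species C) ≈ 0.1669
After 'absent': normaliser = 0.75·0.7334 + 0.85·0.0997 + 0.8·0.1669; P(species A) ≈ 0.7159, P(species B) ≈ 0.1103, P(species C) ≈ 0.1738

0.1103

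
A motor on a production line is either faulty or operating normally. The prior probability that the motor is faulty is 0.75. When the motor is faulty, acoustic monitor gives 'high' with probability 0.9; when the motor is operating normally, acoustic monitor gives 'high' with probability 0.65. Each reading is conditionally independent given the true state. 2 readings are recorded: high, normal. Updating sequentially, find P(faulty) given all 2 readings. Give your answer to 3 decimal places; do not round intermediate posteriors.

0.543

Apply Bayes' rule sequentially, carrying P(faulty) forward.
After 'high': P(faulty) = 0.9·0.7500 / (0.9·0.7500 + 0.65·0.2500) ≈ 0.8060
After 'normal': P(faulty) = 0.1·0.8060 / (0.1·0.8060 + 0.35·0.1940) ≈ 0.5427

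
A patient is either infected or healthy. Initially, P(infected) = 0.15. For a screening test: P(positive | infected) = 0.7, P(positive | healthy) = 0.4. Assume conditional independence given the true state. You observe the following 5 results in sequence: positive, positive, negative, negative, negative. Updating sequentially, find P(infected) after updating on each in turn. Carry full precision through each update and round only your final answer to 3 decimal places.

0.063

After 'positive': P(infected) = 0.7·0.1500 / (0.7·0.1500 + 0.4·0.8500) ≈ 0.2360
After 'positive': P(infected) = 0.7·0.2360 / (0.7·0.2360 + 0.4·0.7640) ≈ 0.3508
After 'negative': P(infected) = 0.3·0.3508 / (0.3·0.3508 + 0.6·0.6492) ≈ 0.2127
After 'negative': P(infected) = 0.3·0.2127 / (0.3·0.2127 + 0.6·0.7873) ≈ 0.1190
After 'negative': P(infected) = 0.3·0.1190 / (0.3·0.1190 + 0.6·0.8810) ≈ 0.0633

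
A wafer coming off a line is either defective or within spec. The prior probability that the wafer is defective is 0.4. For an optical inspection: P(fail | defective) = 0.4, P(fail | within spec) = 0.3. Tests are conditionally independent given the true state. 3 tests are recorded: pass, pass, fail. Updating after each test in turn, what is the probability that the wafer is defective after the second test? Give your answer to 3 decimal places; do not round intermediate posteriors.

After 'pass': P(defective) = 0.6·0.4000 / (0.6·0.4000 + 0.7·0.6000) ≈ 0.3636
After 'pass': P(defective) = 0.6·0.3636 / (0.6·0.3636 + 0.7·0.6364) ≈ 0.3288

0.329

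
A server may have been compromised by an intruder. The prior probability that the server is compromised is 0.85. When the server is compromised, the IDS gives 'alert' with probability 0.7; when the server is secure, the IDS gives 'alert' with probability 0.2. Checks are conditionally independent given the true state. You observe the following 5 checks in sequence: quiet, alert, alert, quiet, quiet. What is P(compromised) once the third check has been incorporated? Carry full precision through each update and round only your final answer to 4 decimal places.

0.9630

After 'quiet': P(compromised) = 0.3·0.8500 / (0.3·0.8500 + 0.8·0.1500) ≈ 0.6800
After 'alert': P(compromised) = 0.7·0.6800 / (0.7·0.6800 + 0.2·0.3200) ≈ 0.8815
After 'alert': P(compromised) = 0.7·0.8815 / (0.7·0.8815 + 0.2·0.1185) ≈ 0.9630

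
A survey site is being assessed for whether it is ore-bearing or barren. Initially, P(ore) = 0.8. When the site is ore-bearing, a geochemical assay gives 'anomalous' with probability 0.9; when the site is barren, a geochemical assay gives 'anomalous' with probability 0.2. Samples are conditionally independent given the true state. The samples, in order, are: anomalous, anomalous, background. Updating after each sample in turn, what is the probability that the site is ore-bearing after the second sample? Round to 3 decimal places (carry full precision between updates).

0.988

After 'anomalous': P(ore) = 0.9·0.8000 / (0.9·0.8000 + 0.2·0.2000) ≈ 0.9474
After 'anomalous': P(ore) = 0.9·0.9474 / (0.9·0.9474 + 0.2·0.0526) ≈ 0.9878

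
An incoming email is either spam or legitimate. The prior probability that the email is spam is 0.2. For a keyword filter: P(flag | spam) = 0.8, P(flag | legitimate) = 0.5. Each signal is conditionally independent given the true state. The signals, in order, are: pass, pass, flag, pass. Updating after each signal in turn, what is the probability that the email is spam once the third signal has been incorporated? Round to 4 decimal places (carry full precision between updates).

After 'pass': P(spam) = 0.2·0.2000 / (0.2·0.2000 + 0.5·0.8000) ≈ 0.0909
After 'pass': P(spam) = 0.2·0.0909 / (0.2·0.0909 + 0.5·0.9091) ≈ 0.0385
After 'flag': P(spam) = 0.8·0.0385 / (0.8·0.0385 + 0.5·0.9615) ≈ 0.0602

0.0602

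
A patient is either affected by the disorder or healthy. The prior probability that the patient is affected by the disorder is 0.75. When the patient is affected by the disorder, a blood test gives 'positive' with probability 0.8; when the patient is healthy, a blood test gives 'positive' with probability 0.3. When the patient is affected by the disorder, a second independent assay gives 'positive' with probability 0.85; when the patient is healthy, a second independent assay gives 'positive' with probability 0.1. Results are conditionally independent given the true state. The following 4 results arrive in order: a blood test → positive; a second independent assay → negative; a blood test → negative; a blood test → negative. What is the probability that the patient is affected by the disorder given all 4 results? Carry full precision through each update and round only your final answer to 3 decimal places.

0.098

After a blood test='positive': P(affected) = 0.8·0.7500 / (0.8·0.7500 + 0.3·0.2500) ≈ 0.8889
After a second independent assay='negative': P(affected) = 0.15·0.8889 / (0.15·0.8889 + 0.9·0.1111) ≈ 0.5714
After a blood test='negative': P(affected) = 0.2·0.5714 / (0.2·0.5714 + 0.7·0.4286) ≈ 0.2759
After a blood test='negative': P(affected) = 0.2·0.2759 / (0.2·0.2759 + 0.7·0.7241) ≈ 0.0982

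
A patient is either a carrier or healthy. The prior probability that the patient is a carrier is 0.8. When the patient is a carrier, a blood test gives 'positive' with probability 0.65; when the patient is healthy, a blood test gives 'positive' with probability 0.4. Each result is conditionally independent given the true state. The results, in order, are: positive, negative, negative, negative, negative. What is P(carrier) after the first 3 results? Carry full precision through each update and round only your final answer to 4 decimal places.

After 'positive': P(carrier) = 0.65·0.8000 / (0.65·0.8000 + 0.4·0.2000) ≈ 0.8667
After 'negative': P(carrier) = 0.35·0.8667 / (0.35·0.8667 + 0.6·0.1333) ≈ 0.7913
After 'negative': P(carrier) = 0.35·0.7913 / (0.35·0.7913 + 0.6·0.2087) ≈ 0.6886

0.6886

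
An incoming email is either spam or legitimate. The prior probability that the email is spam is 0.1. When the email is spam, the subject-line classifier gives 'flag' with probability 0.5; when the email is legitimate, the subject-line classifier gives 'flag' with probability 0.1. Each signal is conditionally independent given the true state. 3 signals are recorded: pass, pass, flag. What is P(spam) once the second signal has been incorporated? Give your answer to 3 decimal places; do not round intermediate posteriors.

After 'pass': P(spam) = 0.5·0.1000 / (0.5·0.1000 + 0.9·0.9000) ≈ 0.0581
After 'pass': P(spam) = 0.5·0.0581 / (0.5·0.0581 + 0.9·0.9419) ≈ 0.0332

0.033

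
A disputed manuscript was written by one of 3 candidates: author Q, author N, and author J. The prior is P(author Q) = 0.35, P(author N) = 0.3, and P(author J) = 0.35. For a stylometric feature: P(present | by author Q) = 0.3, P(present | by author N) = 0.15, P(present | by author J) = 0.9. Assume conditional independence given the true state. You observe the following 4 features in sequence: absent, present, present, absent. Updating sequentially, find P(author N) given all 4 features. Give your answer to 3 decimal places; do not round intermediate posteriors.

After 'absent': normaliser = 0.7·0.3500 + 0.85·0.3000 + 0.1·0.3500; P(author Q) ≈ 0.4579, P(author N) ≈ 0.4766, P(author J) ≈ 0.0654
After 'present': normaliser = 0.3·0.4579 + 0.15·0.4766 + 0.9·0.0654; P(author Q) ≈ 0.5131, P(author N) ≈ 0.2670, P(author J) ≈ 0.2199
After 'present': normaliser = 0.3·0.5131 + 0.15·0.2670 + 0.9·0.2199; P(author Q) ≈ 0.3928, P(author N) ≈ 0.1022, P(author J) ≈ 0.5050
After 'absent': normaliser = 0.7·0.3928 + 0.85·0.1022 + 0.1·0.5050; P(author Q) ≈ 0.6668, P(author N) ≈ 0.2107, P(author J) ≈ 0.1225

0.211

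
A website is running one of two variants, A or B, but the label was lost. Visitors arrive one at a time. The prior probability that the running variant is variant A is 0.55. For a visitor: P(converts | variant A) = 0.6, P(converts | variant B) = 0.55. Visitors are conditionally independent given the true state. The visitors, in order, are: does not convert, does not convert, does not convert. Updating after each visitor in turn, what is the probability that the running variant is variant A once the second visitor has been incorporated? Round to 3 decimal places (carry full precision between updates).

Apply Bayes' rule sequentially, carrying P(A) forward.
After 'does not convert': P(A) = 0.4·0.5500 / (0.4·0.5500 + 0.45·0.4500) ≈ 0.5207
After 'does not convert': P(A) = 0.4·0.5207 / (0.4·0.5207 + 0.45·0.4793) ≈ 0.4913

0.491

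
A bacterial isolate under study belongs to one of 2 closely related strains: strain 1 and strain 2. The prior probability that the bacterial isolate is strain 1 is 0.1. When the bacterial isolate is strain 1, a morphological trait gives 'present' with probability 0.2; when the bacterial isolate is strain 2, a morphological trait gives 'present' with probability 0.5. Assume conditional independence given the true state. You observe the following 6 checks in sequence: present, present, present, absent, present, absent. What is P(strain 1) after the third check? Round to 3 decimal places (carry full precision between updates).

0.007

After 'present': P(strain 1) = 0.2·0.1000 / (0.2·0.1000 + 0.5·0.9000) ≈ 0.0426
After 'present': P(strain 1) = 0.2·0.0426 / (0.2·0.0426 + 0.5·0.9574) ≈ 0.0175
After 'present': P(strain 1) = 0.2·0.0175 / (0.2·0.0175 + 0.5·0.9825) ≈ 0.0071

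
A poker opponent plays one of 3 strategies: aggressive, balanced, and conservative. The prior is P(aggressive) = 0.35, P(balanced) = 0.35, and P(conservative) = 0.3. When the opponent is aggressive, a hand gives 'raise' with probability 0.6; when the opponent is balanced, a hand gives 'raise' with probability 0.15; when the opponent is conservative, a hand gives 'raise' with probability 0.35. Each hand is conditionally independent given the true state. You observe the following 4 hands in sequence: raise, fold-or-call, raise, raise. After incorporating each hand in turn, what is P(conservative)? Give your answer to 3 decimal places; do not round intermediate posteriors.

Each posterior becomes the prior for the next update.
After 'raise': normaliser = 0.6·0.3500 + 0.15·0.3500 + 0.35·0.3000; P(aggressive) ≈ 0.5714, P(balanced) ≈ 0.1429, P(conservative) ≈ 0.2857
After 'fold-or-call': normaliser = 0.4·0.5714 + 0.85·0.1429 + 0.65·0.2857; P(aggressive) ≈ 0.4267, P(balanced) ≈ 0.2267, P(conservative) ≈ 0.3467
After 'raise': normaliser = 0.6·0.4267 + 0.15·0.2267 + 0.35·0.3467; P(aggressive) ≈ 0.6224, P(balanced) ≈ 0.0827, P(conservative) ≈ 0.2950
After 'raise': normaliser = 0.6·0.6224 + 0.15·0.0827 + 0.35·0.2950; P(aggressive) ≈ 0.7635, P(balanced) ≈ 0.0254, P(conservative) ≈ 0.2111

0.211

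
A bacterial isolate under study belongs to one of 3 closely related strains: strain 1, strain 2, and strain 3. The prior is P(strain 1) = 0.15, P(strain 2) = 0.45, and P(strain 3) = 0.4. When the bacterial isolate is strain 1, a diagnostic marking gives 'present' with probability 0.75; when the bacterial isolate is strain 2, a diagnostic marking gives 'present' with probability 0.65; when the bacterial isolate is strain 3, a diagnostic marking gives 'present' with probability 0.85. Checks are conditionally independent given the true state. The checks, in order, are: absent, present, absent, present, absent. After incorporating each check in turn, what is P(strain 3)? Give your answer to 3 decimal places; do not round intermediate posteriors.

After 'absent': normaliser = 0.25·0.1500 + 0.35·0.4500 + 0.15·0.4000; P(strain 1) ≈ 0.1471, P(strain 2) ≈ 0.6176, P(strain 3) ≈ 0.2353
After 'present': normaliser = 0.75·0.1471 + 0.65·0.6176 + 0.85·0.2353; P(strain 1) ≈ 0.1550, P(strain 2) ≈ 0.5640, P(strain 3) ≈ 0.2810
After 'absent': normaliser = 0.25·0.1550 + 0.35·0.5640 + 0.15·0.2810; P(strain 1) ≈ 0.1392, P(strain 2) ≈ 0.7094, P(strain 3) ≈ 0.1514
After 'present': normaliser = 0.75·0.1392 + 0.65·0.7094 + 0.85·0.1514; P(strain 1) ≈ 0.1504, P(strain 2) ≈ 0.6642, P(strain 3) ≈ 0.1854
After 'absent': normaliser = 0.25·0.1504 + 0.35·0.6642 + 0.15·0.1854; P(strain 1) ≈ 0.1262, P(strain 2) ≈ 0.7804, P(strain 3) ≈ 0.0934

0.093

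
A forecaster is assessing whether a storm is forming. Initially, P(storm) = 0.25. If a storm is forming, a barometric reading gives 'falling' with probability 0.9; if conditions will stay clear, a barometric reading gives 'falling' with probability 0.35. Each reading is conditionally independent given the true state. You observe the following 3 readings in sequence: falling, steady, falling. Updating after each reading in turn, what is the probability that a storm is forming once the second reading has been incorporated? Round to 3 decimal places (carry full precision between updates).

After 'falling': P(storm) = 0.9·0.2500 / (0.9·0.2500 + 0.35·0.7500) ≈ 0.4615
After 'steady': P(storm) = 0.1·0.4615 / (0.1·0.4615 + 0.65·0.5385) ≈ 0.1165

0.117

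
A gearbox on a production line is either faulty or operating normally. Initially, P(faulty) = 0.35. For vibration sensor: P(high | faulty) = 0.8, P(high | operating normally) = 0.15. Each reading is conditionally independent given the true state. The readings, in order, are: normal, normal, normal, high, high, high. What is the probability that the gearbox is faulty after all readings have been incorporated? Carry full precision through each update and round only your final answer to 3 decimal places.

0.516

After 'normal': P(faulty) = 0.2·0.3500 / (0.2·0.3500 + 0.85·0.6500) ≈ 0.1124
After 'normal': P(faulty) = 0.2·0.1124 / (0.2·0.1124 + 0.85·0.8876) ≈ 0.0289
After 'normal': P(faulty) = 0.2·0.0289 / (0.2·0.0289 + 0.85·0.9711) ≈ 0.0070
After 'high': P(faulty) = 0.8·0.0070 / (0.8·0.0070 + 0.15·0.9930) ≈ 0.0361
After 'high': P(faulty) = 0.8·0.0361 / (0.8·0.0361 + 0.15·0.9639) ≈ 0.1663
After 'high': P(faulty) = 0.8·0.1663 / (0.8·0.1663 + 0.15·0.8337) ≈ 0.5155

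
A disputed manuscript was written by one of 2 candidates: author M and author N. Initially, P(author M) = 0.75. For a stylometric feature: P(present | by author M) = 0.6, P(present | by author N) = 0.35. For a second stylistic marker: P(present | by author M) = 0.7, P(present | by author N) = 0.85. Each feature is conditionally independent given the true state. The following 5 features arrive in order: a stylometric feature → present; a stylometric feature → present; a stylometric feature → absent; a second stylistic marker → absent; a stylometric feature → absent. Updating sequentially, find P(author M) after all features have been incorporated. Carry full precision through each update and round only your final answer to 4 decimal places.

After a stylometric feature='present': P(author M) = 0.6·0.7500 / (0.6·0.7500 + 0.35·0.2500) ≈ 0.8372
After a stylometric feature='present': P(author M) = 0.6·0.8372 / (0.6·0.8372 + 0.35·0.1628) ≈ 0.8981
After a stylometric feature='absent': P(author M) = 0.4·0.8981 / (0.4·0.8981 + 0.65·0.1019) ≈ 0.8444
After a second stylistic marker='absent': P(author M) = 0.3·0.8444 / (0.3·0.8444 + 0.15·0.1556) ≈ 0.9156
After a stylometric feature='absent': P(author M) = 0.4·0.9156 / (0.4·0.9156 + 0.65·0.0844) ≈ 0.8697

0.8697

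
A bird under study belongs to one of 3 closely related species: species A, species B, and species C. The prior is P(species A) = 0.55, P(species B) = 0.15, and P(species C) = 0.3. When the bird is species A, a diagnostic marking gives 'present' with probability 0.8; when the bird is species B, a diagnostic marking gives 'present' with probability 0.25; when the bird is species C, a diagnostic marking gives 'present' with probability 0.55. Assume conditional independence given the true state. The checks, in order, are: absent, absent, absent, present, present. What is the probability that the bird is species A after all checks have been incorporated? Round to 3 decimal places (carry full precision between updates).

Each posterior becomes the prior for the next update.
After 'absent': normaliser = 0.2·0.5500 + 0.75·0.1500 + 0.45·0.3000; P(species A) ≈ 0.3077, P(species B) ≈ 0.3147, P(species C) ≈ 0.3776
After 'absent': normaliser = 0.2·0.3077 + 0.75·0.3147 + 0.45·0.3776; P(species A) ≈ 0.1316, P(species B) ≈ 0.5049, P(species C) ≈ 0.3635
After 'absent': normaliser = 0.2·0.1316 + 0.75·0.5049 + 0.45·0.3635; P(species A) ≈ 0.0463, P(species B) ≈ 0.6660, P(species C) ≈ 0.2877
After 'present': normaliser = 0.8·0.0463 + 0.25·0.6660 + 0.55·0.2877; P(species A) ≈ 0.1024, P(species B) ≈ 0.4602, P(species C) ≈ 0.4374
After 'present': normaliser = 0.8·0.1024 + 0.25·0.4602 + 0.55·0.4374; P(species A) ≈ 0.1872, P(species B) ≈ 0.2630, P(species C) ≈ 0.5498

0.187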